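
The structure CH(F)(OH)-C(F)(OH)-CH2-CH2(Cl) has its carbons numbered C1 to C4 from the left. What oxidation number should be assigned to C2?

Each bond to a more electronegative atom (O, N, halogen) counts +1, each bond to a less electronegative atom (H, metal, B, Si) counts −1, and each C–C bond counts 0.
C2 has one bond to C (0), one bond to C (0), one bond to F (+1), one bond to O (+1).
Oxidation state = 0 + 0 + 1 + 1 = +2.

+2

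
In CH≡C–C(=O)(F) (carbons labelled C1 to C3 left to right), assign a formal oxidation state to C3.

+3

C3 has one bond to C (0), a double bond to O (2×+1 = +2), one bond to F (+1).
Oxidation state = 0 + 2 + 1 = +3.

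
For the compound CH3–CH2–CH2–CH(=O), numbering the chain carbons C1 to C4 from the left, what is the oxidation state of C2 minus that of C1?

C2: 2C, 2H → 0 − 2 = -2
C1: 1C, 3H → 0 − 3 = -3
Difference: -2 − (-3) = +1.

+1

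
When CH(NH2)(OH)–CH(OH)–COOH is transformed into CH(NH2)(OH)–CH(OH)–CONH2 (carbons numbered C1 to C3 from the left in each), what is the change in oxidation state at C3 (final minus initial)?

Before: C3 has 1 bond to C, 3 bonds to O → oxidation state +3.
After: C3 has 1 bond to C, 2 bonds to O, 1 bond to N → oxidation state +3.
Δ = +3 − (+3) = 0, so no net redox change at C3.

0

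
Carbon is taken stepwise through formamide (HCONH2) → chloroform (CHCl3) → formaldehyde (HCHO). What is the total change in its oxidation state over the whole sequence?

Carbon oxidation states along the series — formamide: +2, chloroform: +2, formaldehyde: 0.
Net change = 0 − (+2) = -2.

-2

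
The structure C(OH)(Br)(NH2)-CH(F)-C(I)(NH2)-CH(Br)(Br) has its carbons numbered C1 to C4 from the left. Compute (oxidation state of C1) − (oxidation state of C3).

+1

C1: 1C, 1O, 1N, 1Br → 0 + 1 + 1 + 1 = +3
C3: 2C, 1N, 1I → 0 + 1 + 1 = +2
Difference: +3 − (+2) = +1.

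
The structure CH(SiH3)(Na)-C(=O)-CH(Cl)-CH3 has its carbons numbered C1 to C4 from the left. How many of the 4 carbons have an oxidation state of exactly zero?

1

Assign +1 per bond to O/N/halogen, −1 per bond to H or an electropositive element, and 0 per bond to carbon. Tallying each carbon:
C1: 1C, 1H, 1Na, 1Si → 0 − 1 − 1 − 1 = -3
C2: 2C, 2O → 0 + 2 = +2
C3: 2C, 1H, 1Cl → 0 − 1 + 1 = 0
C4: 1C, 3H → 0 − 3 = -3
1 carbon (C3) meets the condition.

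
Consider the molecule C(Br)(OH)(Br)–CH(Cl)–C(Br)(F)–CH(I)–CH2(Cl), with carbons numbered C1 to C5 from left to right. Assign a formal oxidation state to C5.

Assign +1 per bond to O/N/halogen, −1 per bond to H or an electropositive element, and 0 per bond to carbon.
C5 has one bond to C (0), one bond to Cl (+1), one bond to H (-1), one bond to H (-1).
Oxidation state = 0 + 1 − 1 − 1 = -1.

-1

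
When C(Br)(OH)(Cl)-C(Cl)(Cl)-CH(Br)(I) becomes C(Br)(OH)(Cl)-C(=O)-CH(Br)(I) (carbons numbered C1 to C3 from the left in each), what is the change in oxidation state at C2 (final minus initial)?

0

Before: C2 has 2 bonds to C, 2 bonds to Cl → oxidation state +2.
After: C2 has 2 bonds to C, 2 bonds to O → oxidation state +2.
Δ = +2 − (+2) = 0, so no net redox change at C2.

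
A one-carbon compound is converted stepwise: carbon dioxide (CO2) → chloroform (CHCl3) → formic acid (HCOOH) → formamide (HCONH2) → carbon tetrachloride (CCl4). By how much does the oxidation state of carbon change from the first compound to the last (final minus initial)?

0

Carbon oxidation states along the series — carbon dioxide: +4, chloroform: +2, formic acid: +2, formamide: +2, carbon tetrachloride: +4.
Net change = +4 − (+4) = 0.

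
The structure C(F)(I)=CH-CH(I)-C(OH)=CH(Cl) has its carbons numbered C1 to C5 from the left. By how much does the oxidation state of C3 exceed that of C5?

C3: 2C, 1H, 1I → 0 − 1 + 1 = 0
C5: 2C, 1H, 1Cl → 0 − 1 + 1 = 0
Difference: 0 − (0) = 0.

0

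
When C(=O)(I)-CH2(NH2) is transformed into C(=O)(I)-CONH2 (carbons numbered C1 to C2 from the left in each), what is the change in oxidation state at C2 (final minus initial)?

+4

Before: C2 has 1 bond to C, 2 bonds to H, 1 bond to N → oxidation state -1.
After: C2 has 1 bond to C, 2 bonds to O, 1 bond to N → oxidation state +3.
Δ = +3 − (-1) = +4, so this is an oxidation at C2.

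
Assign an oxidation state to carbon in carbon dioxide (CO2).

Count +1 for every bond to an atom more electronegative than carbon and −1 for every bond to one less electronegative; C–C bonds are 0.
The carbon has a double bond to O (2×+1 = +2), a double bond to O (2×+1 = +2).
Oxidation state = +2 + 2 = +4.

+4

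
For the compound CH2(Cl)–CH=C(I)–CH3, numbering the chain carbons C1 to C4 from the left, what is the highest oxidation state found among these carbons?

+1

Tallying each carbon's bonds:
C1: 1C, 2H, 1Cl → 0 − 2 + 1 = -1
C2: 3C, 1H → 0 − 1 = -1
C3: 3C, 1I → 0 + 1 = +1
C4: 1C, 3H → 0 − 3 = -3
The highest value is +1.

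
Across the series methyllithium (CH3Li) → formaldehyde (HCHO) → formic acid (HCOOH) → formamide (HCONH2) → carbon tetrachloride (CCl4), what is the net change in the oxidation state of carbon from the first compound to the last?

Carbon oxidation states along the series — methyllithium: -4, formaldehyde: 0, formic acid: +2, formamide: +2, carbon tetrachloride: +4.
Net change = +4 − (-4) = +8.

+8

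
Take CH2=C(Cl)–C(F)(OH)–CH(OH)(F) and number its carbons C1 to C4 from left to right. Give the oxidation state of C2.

C2 has a double bond to C (2×0 = 0), one bond to C (0), one bond to Cl (+1).
Oxidation state = 0 + 0 + 1 = +1.

+1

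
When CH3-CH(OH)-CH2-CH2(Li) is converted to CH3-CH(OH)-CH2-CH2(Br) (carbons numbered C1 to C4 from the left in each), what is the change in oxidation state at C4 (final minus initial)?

Before: C4 has 1 bond to C, 2 bonds to H, 1 bond to Li → oxidation state -3.
After: C4 has 1 bond to C, 2 bonds to H, 1 bond to Br → oxidation state -1.
Δ = -1 − (-3) = +2, so this is an oxidation at C4.

+2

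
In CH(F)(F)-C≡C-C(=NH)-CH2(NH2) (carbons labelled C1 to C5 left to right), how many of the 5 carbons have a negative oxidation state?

1

Tallying each carbon's bonds:
C1: 1C, 1H, 2F → 0 − 1 + 2 = +1
C2: 4C → 0 = 0
C3: 4C → 0 = 0
C4: 2C, 2N → 0 + 2 = +2
C5: 1C, 2H, 1N → 0 − 2 + 1 = -1
1 carbon (C5) meets the condition.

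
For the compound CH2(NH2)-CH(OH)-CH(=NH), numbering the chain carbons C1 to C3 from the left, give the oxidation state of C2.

Bonds to more-electronegative neighbours contribute +1 each, bonds to H or metals contribute −1 each, and C–C bonds contribute 0.
C2 has one bond to C (0), one bond to C (0), one bond to O (+1), one bond to H (-1).
Oxidation state = 0 + 0 + 1 − 1 = 0.

0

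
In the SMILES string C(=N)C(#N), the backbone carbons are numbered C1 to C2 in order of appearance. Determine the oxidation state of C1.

Each bond to a more electronegative atom (O, N, halogen) counts +1, each bond to a less electronegative atom (H, metal, B, Si) counts −1, and each C–C bond counts 0.
C1 has one bond to C (0), a double bond to N (2×+1 = +2), one bond to H (-1).
Oxidation state = 0 + 2 − 1 = +1.

+1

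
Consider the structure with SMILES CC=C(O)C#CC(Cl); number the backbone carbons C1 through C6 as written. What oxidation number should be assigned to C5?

C5 has a triple bond to C (3×0 = 0), one bond to C (0).
Oxidation state = 0 + 0 = 0.

0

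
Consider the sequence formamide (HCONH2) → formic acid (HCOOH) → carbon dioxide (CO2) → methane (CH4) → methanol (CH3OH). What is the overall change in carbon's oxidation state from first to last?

Carbon oxidation states along the series — formamide: +2, formic acid: +2, carbon dioxide: +4, methane: -4, methanol: -2.
Net change = -2 − (+2) = -4.

-4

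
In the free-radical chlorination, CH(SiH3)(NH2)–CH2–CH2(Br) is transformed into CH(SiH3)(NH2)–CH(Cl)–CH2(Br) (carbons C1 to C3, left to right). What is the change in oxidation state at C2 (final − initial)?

+2

Before: C2 has 2 bonds to C, 2 bonds to H → oxidation state -2.
After: C2 has 2 bonds to C, 1 bond to H, 1 bond to Cl → oxidation state 0.
Δ = 0 − (-2) = +2, so this is an oxidation at C2.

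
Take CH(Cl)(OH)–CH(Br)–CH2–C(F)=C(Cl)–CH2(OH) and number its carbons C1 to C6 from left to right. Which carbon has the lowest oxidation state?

C3

Assign +1 per bond to O/N/halogen, −1 per bond to H or an electropositive element, and 0 per bond to carbon. Tallying each carbon:
C1: 1C, 1H, 1O, 1Cl → 0 − 1 + 1 + 1 = +1
C2: 2C, 1H, 1Br → 0 − 1 + 1 = 0
C3: 2C, 2H → 0 − 2 = -2
C4: 3C, 1F → 0 + 1 = +1
C5: 3C, 1Cl → 0 + 1 = +1
C6: 1C, 2H, 1O → 0 − 2 + 1 = -1
The most reduced carbon is C3 at -2.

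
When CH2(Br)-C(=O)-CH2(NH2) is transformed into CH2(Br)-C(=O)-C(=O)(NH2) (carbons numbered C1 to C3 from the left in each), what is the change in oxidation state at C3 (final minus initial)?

+4

Before: C3 has 1 bond to C, 2 bonds to H, 1 bond to N → oxidation state -1.
After: C3 has 1 bond to C, 2 bonds to O, 1 bond to N → oxidation state +3.
Δ = +3 − (-1) = +4, so this is an oxidation at C3.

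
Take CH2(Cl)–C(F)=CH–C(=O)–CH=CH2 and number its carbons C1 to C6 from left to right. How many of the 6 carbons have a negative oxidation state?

Tallying each carbon's bonds:
C1: 1C, 2H, 1Cl → 0 − 2 + 1 = -1
C2: 3C, 1F → 0 + 1 = +1
C3: 3C, 1H → 0 − 1 = -1
C4: 2C, 2O → 0 + 2 = +2
C5: 3C, 1H → 0 − 1 = -1
C6: 2C, 2H → 0 − 2 = -2
4 carbons (C1, C3, C5, C6) meet the condition.

4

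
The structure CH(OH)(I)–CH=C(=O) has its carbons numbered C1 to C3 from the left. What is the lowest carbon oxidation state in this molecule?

-1

Assign +1 per bond to O/N/halogen, −1 per bond to H or an electropositive element, and 0 per bond to carbon. Tallying each carbon:
C1: 1C, 1H, 1O, 1I → 0 − 1 + 1 + 1 = +1
C2: 3C, 1H → 0 − 1 = -1
C3: 2C, 2O → 0 + 2 = +2
The lowest value is -1.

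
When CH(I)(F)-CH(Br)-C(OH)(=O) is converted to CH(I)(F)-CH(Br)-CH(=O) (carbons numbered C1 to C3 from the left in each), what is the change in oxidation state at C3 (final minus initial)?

-2

Before: C3 has 1 bond to C, 3 bonds to O → oxidation state +3.
After: C3 has 1 bond to C, 1 bond to H, 2 bonds to O → oxidation state +1.
Δ = +1 − (+3) = -2, so this is a reduction at C3.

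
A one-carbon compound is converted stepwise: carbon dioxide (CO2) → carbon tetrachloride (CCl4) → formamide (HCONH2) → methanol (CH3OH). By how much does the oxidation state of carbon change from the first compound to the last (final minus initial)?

-6

Carbon oxidation states along the series — carbon dioxide: +4, carbon tetrachloride: +4, formamide: +2, methanol: -2.
Net change = -2 − (+4) = -6.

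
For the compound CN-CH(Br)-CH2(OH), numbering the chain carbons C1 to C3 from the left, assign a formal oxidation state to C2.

C2 has one bond to C (0), one bond to C (0), one bond to H (-1), one bond to Br (+1).
Oxidation state = 0 + 0 − 1 + 1 = 0.

0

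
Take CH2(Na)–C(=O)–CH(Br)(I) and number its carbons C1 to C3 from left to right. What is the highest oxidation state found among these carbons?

+2

Each bond to a more electronegative atom (O, N, halogen) counts +1, each bond to a less electronegative atom (H, metal, B, Si) counts −1, and each C–C bond counts 0. Tallying each carbon:
C1: 1C, 2H, 1Na → 0 − 2 − 1 = -3
C2: 2C, 2O → 0 + 2 = +2
C3: 1C, 1H, 1Br, 1I → 0 − 1 + 1 + 1 = +1
The highest value is +2.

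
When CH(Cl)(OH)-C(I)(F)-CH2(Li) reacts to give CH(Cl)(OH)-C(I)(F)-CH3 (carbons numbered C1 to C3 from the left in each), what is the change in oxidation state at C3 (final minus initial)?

0

Before: C3 has 1 bond to C, 2 bonds to H, 1 bond to Li → oxidation state -3.
After: C3 has 1 bond to C, 3 bonds to H → oxidation state -3.
Δ = -3 − (-3) = 0, so no net redox change at C3.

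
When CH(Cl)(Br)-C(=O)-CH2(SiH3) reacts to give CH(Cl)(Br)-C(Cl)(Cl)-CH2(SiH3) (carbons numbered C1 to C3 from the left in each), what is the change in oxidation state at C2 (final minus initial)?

Before: C2 has 2 bonds to C, 2 bonds to O → oxidation state +2.
After: C2 has 2 bonds to C, 2 bonds to Cl → oxidation state +2.
Δ = +2 − (+2) = 0, so no net redox change at C2.

0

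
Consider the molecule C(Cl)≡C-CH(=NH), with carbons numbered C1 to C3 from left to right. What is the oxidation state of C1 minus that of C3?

0

C1: 3C, 1Cl → 0 + 1 = +1
C3: 1C, 1H, 2N → 0 − 1 + 2 = +1
Difference: +1 − (+1) = 0.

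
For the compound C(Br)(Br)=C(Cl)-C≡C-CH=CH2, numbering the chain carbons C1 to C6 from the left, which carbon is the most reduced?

C6

Tallying each carbon's bonds:
C1: 2C, 2Br → 0 + 2 = +2
C2: 3C, 1Cl → 0 + 1 = +1
C3: 4C → 0 = 0
C4: 4C → 0 = 0
C5: 3C, 1H → 0 − 1 = -1
C6: 2C, 2H → 0 − 2 = -2
The most reduced carbon is C6 at -2.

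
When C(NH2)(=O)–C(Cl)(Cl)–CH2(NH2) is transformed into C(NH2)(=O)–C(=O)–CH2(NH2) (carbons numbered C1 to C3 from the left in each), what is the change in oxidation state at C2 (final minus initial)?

Before: C2 has 2 bonds to C, 2 bonds to Cl → oxidation state +2.
After: C2 has 2 bonds to C, 2 bonds to O → oxidation state +2.
Δ = +2 − (+2) = 0, so no net redox change at C2.

0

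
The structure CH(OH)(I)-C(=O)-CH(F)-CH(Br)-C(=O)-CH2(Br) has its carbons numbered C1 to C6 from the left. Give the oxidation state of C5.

Bonds to more-electronegative neighbours contribute +1 each, bonds to H or metals contribute −1 each, and C–C bonds contribute 0.
C5 has one bond to C (0), one bond to C (0), a double bond to O (2×+1 = +2).
Oxidation state = 0 + 0 + 2 = +2.

+2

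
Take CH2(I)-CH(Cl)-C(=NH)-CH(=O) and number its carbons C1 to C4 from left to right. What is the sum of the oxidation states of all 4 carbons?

+2

Assign +1 per bond to O/N/halogen, −1 per bond to H or an electropositive element, and 0 per bond to carbon. Tallying each carbon:
C1: 1C, 2H, 1I → 0 − 2 + 1 = -1
C2: 2C, 1H, 1Cl → 0 − 1 + 1 = 0
C3: 2C, 2N → 0 + 2 = +2
C4: 1C, 1H, 2O → 0 − 1 + 2 = +1
Sum = -1 + 0 + 2 + 1 = +2.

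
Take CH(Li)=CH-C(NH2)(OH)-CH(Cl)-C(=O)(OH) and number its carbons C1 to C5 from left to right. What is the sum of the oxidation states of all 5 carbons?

Each bond to a more electronegative atom (O, N, halogen) counts +1, each bond to a less electronegative atom (H, metal, B, Si) counts −1, and each C–C bond counts 0. Tallying each carbon:
C1: 2C, 1H, 1Li → 0 − 1 − 1 = -2
C2: 3C, 1H → 0 − 1 = -1
C3: 2C, 1O, 1N → 0 + 1 + 1 = +2
C4: 2C, 1H, 1Cl → 0 − 1 + 1 = 0
C5: 1C, 3O → 0 + 3 = +3
Sum = -2 − 1 + 2 + 0 + 3 = +2.

+2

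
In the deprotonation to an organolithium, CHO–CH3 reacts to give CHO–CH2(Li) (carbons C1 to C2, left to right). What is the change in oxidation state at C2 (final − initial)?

0

Before: C2 has 1 bond to C, 3 bonds to H → oxidation state -3.
After: C2 has 1 bond to C, 2 bonds to H, 1 bond to Li → oxidation state -3.
Δ = -3 − (-3) = 0, so no net redox change at C2.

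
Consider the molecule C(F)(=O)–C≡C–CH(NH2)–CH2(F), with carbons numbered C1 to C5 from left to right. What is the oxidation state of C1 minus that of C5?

+4

C1: 1C, 2O, 1F → 0 + 2 + 1 = +3
C5: 1C, 2H, 1F → 0 − 2 + 1 = -1
Difference: +3 − (-1) = +4.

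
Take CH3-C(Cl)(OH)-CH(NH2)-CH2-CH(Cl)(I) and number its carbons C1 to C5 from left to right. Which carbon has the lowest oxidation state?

Tallying each carbon's bonds:
C1: 1C, 3H → 0 − 3 = -3
C2: 2C, 1O, 1Cl → 0 + 1 + 1 = +2
C3: 2C, 1H, 1N → 0 − 1 + 1 = 0
C4: 2C, 2H → 0 − 2 = -2
C5: 1C, 1H, 1Cl, 1I → 0 − 1 + 1 + 1 = +1
The most reduced carbon is C1 at -3.

C1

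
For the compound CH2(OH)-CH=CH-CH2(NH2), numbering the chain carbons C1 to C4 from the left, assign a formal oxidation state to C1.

-1

Count +1 for every bond to an atom more electronegative than carbon and −1 for every bond to one less electronegative; C–C bonds are 0.
C1 has one bond to C (0), one bond to H (-1), one bond to O (+1), one bond to H (-1).
Oxidation state = 0 − 1 + 1 − 1 = -1.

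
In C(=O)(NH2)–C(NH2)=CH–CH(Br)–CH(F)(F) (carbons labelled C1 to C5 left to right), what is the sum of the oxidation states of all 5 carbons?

+4

Tallying each carbon's bonds:
C1: 1C, 2O, 1N → 0 + 2 + 1 = +3
C2: 3C, 1N → 0 + 1 = +1
C3: 3C, 1H → 0 − 1 = -1
C4: 2C, 1H, 1Br → 0 − 1 + 1 = 0
C5: 1C, 1H, 2F → 0 − 1 + 2 = +1
Sum = +3 + 1 − 1 + 0 + 1 = +4.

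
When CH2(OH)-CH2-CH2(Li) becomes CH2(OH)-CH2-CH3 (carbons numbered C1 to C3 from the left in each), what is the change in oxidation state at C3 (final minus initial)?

Before: C3 has 1 bond to C, 2 bonds to H, 1 bond to Li → oxidation state -3.
After: C3 has 1 bond to C, 3 bonds to H → oxidation state -3.
Δ = -3 − (-3) = 0, so no net redox change at C3.

0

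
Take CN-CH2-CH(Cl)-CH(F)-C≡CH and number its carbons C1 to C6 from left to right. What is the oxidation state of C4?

0

C4 has one bond to C (0), one bond to C (0), one bond to H (-1), one bond to F (+1).
Oxidation state = 0 + 0 − 1 + 1 = 0.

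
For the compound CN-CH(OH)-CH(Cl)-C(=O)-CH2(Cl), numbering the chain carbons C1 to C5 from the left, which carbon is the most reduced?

Tallying each carbon's bonds:
C1: 1C, 3N → 0 + 3 = +3
C2: 2C, 1H, 1O → 0 − 1 + 1 = 0
C3: 2C, 1H, 1Cl → 0 − 1 + 1 = 0
C4: 2C, 2O → 0 + 2 = +2
C5: 1C, 2H, 1Cl → 0 − 2 + 1 = -1
The most reduced carbon is C5 at -1.

C5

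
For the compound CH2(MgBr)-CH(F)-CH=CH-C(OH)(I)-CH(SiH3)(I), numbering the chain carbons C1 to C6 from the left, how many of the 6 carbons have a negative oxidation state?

4

Count +1 for every bond to an atom more electronegative than carbon and −1 for every bond to one less electronegative; C–C bonds are 0. Tallying each carbon:
C1: 1C, 2H, 1Mg → 0 − 2 − 1 = -3
C2: 2C, 1H, 1F → 0 − 1 + 1 = 0
C3: 3C, 1H → 0 − 1 = -1
C4: 3C, 1H → 0 − 1 = -1
C5: 2C, 1O, 1I → 0 + 1 + 1 = +2
C6: 1C, 1H, 1I, 1Si → 0 − 1 + 1 − 1 = -1
4 carbons (C1, C3, C4, C6) meet the condition.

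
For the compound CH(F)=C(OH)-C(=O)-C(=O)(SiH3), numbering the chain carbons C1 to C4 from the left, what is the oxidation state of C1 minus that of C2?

C1: 2C, 1H, 1F → 0 − 1 + 1 = 0
C2: 3C, 1O → 0 + 1 = +1
Difference: 0 − (+1) = -1.

-1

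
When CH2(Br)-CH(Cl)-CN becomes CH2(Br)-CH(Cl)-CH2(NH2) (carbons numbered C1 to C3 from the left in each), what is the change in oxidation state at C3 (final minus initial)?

-4

Before: C3 has 1 bond to C, 3 bonds to N → oxidation state +3.
After: C3 has 1 bond to C, 2 bonds to H, 1 bond to N → oxidation state -1.
Δ = -1 − (+3) = -4, so this is a reduction at C3.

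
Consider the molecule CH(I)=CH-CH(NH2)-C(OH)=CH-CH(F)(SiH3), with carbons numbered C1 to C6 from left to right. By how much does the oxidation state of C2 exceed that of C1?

-1

C2: 3C, 1H → 0 − 1 = -1
C1: 2C, 1H, 1I → 0 − 1 + 1 = 0
Difference: -1 − (0) = -1.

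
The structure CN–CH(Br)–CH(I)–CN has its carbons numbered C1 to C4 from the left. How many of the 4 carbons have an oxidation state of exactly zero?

Tallying each carbon's bonds:
C1: 1C, 3N → 0 + 3 = +3
C2: 2C, 1H, 1Br → 0 − 1 + 1 = 0
C3: 2C, 1H, 1I → 0 − 1 + 1 = 0
C4: 1C, 3N → 0 + 3 = +3
2 carbons (C2, C3) meet the condition.

2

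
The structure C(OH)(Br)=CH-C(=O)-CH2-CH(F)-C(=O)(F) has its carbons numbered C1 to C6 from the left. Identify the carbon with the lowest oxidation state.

C4

Assign +1 per bond to O/N/halogen, −1 per bond to H or an electropositive element, and 0 per bond to carbon. Tallying each carbon:
C1: 2C, 1O, 1Br → 0 + 1 + 1 = +2
C2: 3C, 1H → 0 − 1 = -1
C3: 2C, 2O → 0 + 2 = +2
C4: 2C, 2H → 0 − 2 = -2
C5: 2C, 1H, 1F → 0 − 1 + 1 = 0
C6: 1C, 2O, 1F → 0 + 2 + 1 = +3
The most reduced carbon is C4 at -2.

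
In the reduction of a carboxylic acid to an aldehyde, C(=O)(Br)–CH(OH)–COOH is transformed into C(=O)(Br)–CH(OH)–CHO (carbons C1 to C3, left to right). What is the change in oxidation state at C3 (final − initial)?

Before: C3 has 1 bond to C, 3 bonds to O → oxidation state +3.
After: C3 has 1 bond to C, 1 bond to H, 2 bonds to O → oxidation state +1.
Δ = +1 − (+3) = -2, so this is a reduction at C3.

-2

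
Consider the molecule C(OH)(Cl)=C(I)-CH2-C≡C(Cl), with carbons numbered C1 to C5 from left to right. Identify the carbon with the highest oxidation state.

Tallying each carbon's bonds:
C1: 2C, 1O, 1Cl → 0 + 1 + 1 = +2
C2: 3C, 1I → 0 + 1 = +1
C3: 2C, 2H → 0 − 2 = -2
C4: 4C → 0 = 0
C5: 3C, 1Cl → 0 + 1 = +1
The most oxidised carbon is C1 at +2.

C1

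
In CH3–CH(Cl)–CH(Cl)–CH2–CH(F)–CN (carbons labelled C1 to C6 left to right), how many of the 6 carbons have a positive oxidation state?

1

Tallying each carbon's bonds:
C1: 1C, 3H → 0 − 3 = -3
C2: 2C, 1H, 1Cl → 0 − 1 + 1 = 0
C3: 2C, 1H, 1Cl → 0 − 1 + 1 = 0
C4: 2C, 2H → 0 − 2 = -2
C5: 2C, 1H, 1F → 0 − 1 + 1 = 0
C6: 1C, 3N → 0 + 3 = +3
1 carbon (C6) meets the condition.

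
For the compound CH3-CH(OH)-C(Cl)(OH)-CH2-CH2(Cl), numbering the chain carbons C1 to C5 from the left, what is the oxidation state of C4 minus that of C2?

C4: 2C, 2H → 0 − 2 = -2
C2: 2C, 1H, 1O → 0 − 1 + 1 = 0
Difference: -2 − (0) = -2.

-2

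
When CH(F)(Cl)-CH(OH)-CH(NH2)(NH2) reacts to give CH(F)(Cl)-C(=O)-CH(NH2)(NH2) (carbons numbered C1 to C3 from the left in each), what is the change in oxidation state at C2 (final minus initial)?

+2

Before: C2 has 2 bonds to C, 1 bond to H, 1 bond to O → oxidation state 0.
After: C2 has 2 bonds to C, 2 bonds to O → oxidation state +2.
Δ = +2 − (0) = +2, so this is an oxidation at C2.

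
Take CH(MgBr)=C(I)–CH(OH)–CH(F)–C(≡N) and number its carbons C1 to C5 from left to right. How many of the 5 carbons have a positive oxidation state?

Tallying each carbon's bonds:
C1: 2C, 1H, 1Mg → 0 − 1 − 1 = -2
C2: 3C, 1I → 0 + 1 = +1
C3: 2C, 1H, 1O → 0 − 1 + 1 = 0
C4: 2C, 1H, 1F → 0 − 1 + 1 = 0
C5: 1C, 3N → 0 + 3 = +3
2 carbons (C2, C5) meet the condition.

2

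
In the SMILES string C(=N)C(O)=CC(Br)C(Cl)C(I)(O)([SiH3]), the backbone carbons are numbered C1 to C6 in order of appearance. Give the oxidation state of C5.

0

C5 has one bond to C (0), one bond to C (0), one bond to Cl (+1), one bond to H (-1).
Oxidation state = 0 + 0 + 1 − 1 = 0.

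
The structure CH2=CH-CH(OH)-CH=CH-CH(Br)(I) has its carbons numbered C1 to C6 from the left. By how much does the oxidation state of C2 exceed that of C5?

C2: 3C, 1H → 0 − 1 = -1
C5: 3C, 1H → 0 − 1 = -1
Difference: -1 − (-1) = 0.

0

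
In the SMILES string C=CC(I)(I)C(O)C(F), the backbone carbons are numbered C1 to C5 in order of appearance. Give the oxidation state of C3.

+2

Bonds to more-electronegative neighbours contribute +1 each, bonds to H or metals contribute −1 each, and C–C bonds contribute 0.
C3 has one bond to C (0), one bond to C (0), one bond to I (+1), one bond to I (+1).
Oxidation state = 0 + 0 + 1 + 1 = +2.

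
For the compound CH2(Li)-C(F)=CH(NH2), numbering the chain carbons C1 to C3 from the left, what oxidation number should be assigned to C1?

C1 has one bond to C (0), one bond to H (-1), one bond to H (-1), one bond to Li (-1).
Oxidation state = 0 − 1 − 1 − 1 = -3.

-3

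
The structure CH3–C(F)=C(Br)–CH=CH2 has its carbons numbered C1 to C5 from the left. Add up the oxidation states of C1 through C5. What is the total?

-4

Tallying each carbon's bonds:
C1: 1C, 3H → 0 − 3 = -3
C2: 3C, 1F → 0 + 1 = +1
C3: 3C, 1Br → 0 + 1 = +1
C4: 3C, 1H → 0 − 1 = -1
C5: 2C, 2H → 0 − 2 = -2
Sum = -3 + 1 + 1 − 1 − 2 = -4.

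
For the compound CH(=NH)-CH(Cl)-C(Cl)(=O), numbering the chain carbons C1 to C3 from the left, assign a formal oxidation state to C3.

C3 has one bond to C (0), one bond to Cl (+1), a double bond to O (2×+1 = +2).
Oxidation state = 0 + 1 + 2 = +3.

+3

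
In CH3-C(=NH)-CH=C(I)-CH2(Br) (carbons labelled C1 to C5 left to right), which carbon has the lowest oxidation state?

C1

Bonds to more-electronegative neighbours contribute +1 each, bonds to H or metals contribute −1 each, and C–C bonds contribute 0. Tallying each carbon:
C1: 1C, 3H → 0 − 3 = -3
C2: 2C, 2N → 0 + 2 = +2
C3: 3C, 1H → 0 − 1 = -1
C4: 3C, 1I → 0 + 1 = +1
C5: 1C, 2H, 1Br → 0 − 2 + 1 = -1
The most reduced carbon is C1 at -3.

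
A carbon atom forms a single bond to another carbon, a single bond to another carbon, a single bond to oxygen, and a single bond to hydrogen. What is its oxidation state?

0

Count +1 for every bond to an atom more electronegative than carbon and −1 for every bond to one less electronegative; C–C bonds are 0.
The carbon has one bond to C (0), one bond to C (0), one bond to H (-1), one bond to O (+1).
Oxidation state = 0 + 0 − 1 + 1 = 0.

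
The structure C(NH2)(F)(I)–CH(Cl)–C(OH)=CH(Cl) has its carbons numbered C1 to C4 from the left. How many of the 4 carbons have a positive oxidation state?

2

Tallying each carbon's bonds:
C1: 1C, 1N, 1F, 1I → 0 + 1 + 1 + 1 = +3
C2: 2C, 1H, 1Cl → 0 − 1 + 1 = 0
C3: 3C, 1O → 0 + 1 = +1
C4: 2C, 1H, 1Cl → 0 − 1 + 1 = 0
2 carbons (C1, C3) meet the condition.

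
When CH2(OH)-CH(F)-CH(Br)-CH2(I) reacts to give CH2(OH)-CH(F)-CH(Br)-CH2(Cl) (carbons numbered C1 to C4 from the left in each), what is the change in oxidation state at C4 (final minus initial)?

0

Before: C4 has 1 bond to C, 2 bonds to H, 1 bond to I → oxidation state -1.
After: C4 has 1 bond to C, 2 bonds to H, 1 bond to Cl → oxidation state -1.
Δ = -1 − (-1) = 0, so no net redox change at C4.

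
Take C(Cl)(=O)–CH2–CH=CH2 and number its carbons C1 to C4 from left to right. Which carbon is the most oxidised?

Tallying each carbon's bonds:
C1: 1C, 2O, 1Cl → 0 + 2 + 1 = +3
C2: 2C, 2H → 0 − 2 = -2
C3: 3C, 1H → 0 − 1 = -1
C4: 2C, 2H → 0 − 2 = -2
The most oxidised carbon is C1 at +3.

C1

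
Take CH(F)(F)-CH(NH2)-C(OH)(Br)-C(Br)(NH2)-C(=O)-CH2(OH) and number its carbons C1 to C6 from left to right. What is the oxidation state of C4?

+2

C4 has one bond to C (0), one bond to C (0), one bond to Br (+1), one bond to N (+1).
Oxidation state = 0 + 0 + 1 + 1 = +2.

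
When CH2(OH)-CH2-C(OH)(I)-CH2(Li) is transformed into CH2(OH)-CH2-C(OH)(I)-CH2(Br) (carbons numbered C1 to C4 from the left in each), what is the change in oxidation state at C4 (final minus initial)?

Before: C4 has 1 bond to C, 2 bonds to H, 1 bond to Li → oxidation state -3.
After: C4 has 1 bond to C, 2 bonds to H, 1 bond to Br → oxidation state -1.
Δ = -1 − (-3) = +2, so this is an oxidation at C4.

+2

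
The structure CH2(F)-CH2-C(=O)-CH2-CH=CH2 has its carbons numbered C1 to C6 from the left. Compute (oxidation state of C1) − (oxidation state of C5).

C1: 1C, 2H, 1F → 0 − 2 + 1 = -1
C5: 3C, 1H → 0 − 1 = -1
Difference: -1 − (-1) = 0.

0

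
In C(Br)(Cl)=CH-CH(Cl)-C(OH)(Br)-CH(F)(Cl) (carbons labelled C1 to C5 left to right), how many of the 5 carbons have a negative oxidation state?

Each bond to a more electronegative atom (O, N, halogen) counts +1, each bond to a less electronegative atom (H, metal, B, Si) counts −1, and each C–C bond counts 0. Tallying each carbon:
C1: 2C, 1Cl, 1Br → 0 + 1 + 1 = +2
C2: 3C, 1H → 0 − 1 = -1
C3: 2C, 1H, 1Cl → 0 − 1 + 1 = 0
C4: 2C, 1O, 1Br → 0 + 1 + 1 = +2
C5: 1C, 1H, 1F, 1Cl → 0 − 1 + 1 + 1 = +1
1 carbon (C2) meets the condition.

1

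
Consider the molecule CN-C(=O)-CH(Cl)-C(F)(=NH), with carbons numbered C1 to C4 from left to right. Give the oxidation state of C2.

+2

Bonds to more-electronegative neighbours contribute +1 each, bonds to H or metals contribute −1 each, and C–C bonds contribute 0.
C2 has one bond to C (0), one bond to C (0), a double bond to O (2×+1 = +2).
Oxidation state = 0 + 0 + 2 = +2.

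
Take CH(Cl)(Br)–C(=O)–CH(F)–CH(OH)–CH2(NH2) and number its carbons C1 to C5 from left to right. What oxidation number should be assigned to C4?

Count +1 for every bond to an atom more electronegative than carbon and −1 for every bond to one less electronegative; C–C bonds are 0.
C4 has one bond to C (0), one bond to C (0), one bond to O (+1), one bond to H (-1).
Oxidation state = 0 + 0 + 1 − 1 = 0.

0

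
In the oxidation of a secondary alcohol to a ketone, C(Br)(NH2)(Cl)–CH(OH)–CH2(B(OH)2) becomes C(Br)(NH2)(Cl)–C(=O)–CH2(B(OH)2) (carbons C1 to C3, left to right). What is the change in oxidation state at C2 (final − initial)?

Before: C2 has 2 bonds to C, 1 bond to H, 1 bond to O → oxidation state 0.
After: C2 has 2 bonds to C, 2 bonds to O → oxidation state +2.
Δ = +2 − (0) = +2, so this is an oxidation at C2.

+2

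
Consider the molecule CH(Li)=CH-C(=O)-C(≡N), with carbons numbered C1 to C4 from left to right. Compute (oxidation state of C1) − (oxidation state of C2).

C1: 2C, 1H, 1Li → 0 − 1 − 1 = -2
C2: 3C, 1H → 0 − 1 = -1
Difference: -2 − (-1) = -1.

-1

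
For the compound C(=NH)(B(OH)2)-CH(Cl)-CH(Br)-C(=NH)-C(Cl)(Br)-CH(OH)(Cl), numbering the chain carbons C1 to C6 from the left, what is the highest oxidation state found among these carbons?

+2

Tallying each carbon's bonds:
C1: 1C, 2N, 1B → 0 + 2 − 1 = +1
C2: 2C, 1H, 1Cl → 0 − 1 + 1 = 0
C3: 2C, 1H, 1Br → 0 − 1 + 1 = 0
C4: 2C, 2N → 0 + 2 = +2
C5: 2C, 1Cl, 1Br → 0 + 1 + 1 = +2
C6: 1C, 1H, 1O, 1Cl → 0 − 1 + 1 + 1 = +1
The highest value is +2.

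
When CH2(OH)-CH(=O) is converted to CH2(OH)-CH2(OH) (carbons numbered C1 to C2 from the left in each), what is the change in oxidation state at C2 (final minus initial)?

Before: C2 has 1 bond to C, 1 bond to H, 2 bonds to O → oxidation state +1.
After: C2 has 1 bond to C, 2 bonds to H, 1 bond to O → oxidation state -1.
Δ = -1 − (+1) = -2, so this is a reduction at C2.

-2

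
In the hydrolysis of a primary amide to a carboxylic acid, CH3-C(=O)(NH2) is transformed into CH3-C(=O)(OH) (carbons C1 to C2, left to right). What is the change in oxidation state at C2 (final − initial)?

Before: C2 has 1 bond to C, 2 bonds to O, 1 bond to N → oxidation state +3.
After: C2 has 1 bond to C, 3 bonds to O → oxidation state +3.
Δ = +3 − (+3) = 0, so no net redox change at C2.

0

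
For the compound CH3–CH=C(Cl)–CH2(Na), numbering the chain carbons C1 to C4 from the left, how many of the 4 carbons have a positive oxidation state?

Tallying each carbon's bonds:
C1: 1C, 3H → 0 − 3 = -3
C2: 3C, 1H → 0 − 1 = -1
C3: 3C, 1Cl → 0 + 1 = +1
C4: 1C, 2H, 1Na → 0 − 2 − 1 = -3
1 carbon (C3) meets the condition.

1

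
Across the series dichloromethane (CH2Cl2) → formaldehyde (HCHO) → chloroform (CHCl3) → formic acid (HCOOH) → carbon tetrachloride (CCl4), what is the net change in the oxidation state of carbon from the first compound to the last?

Carbon oxidation states along the series — dichloromethane: 0, formaldehyde: 0, chloroform: +2, formic acid: +2, carbon tetrachloride: +4.
Net change = +4 − (0) = +4.

+4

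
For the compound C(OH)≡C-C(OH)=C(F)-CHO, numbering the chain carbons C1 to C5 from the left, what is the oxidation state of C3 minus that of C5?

C3: 3C, 1O → 0 + 1 = +1
C5: 1C, 1H, 2O → 0 − 1 + 2 = +1
Difference: +1 − (+1) = 0.

0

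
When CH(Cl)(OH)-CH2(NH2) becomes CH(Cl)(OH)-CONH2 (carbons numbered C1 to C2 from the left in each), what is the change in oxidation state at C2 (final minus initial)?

+4

Before: C2 has 1 bond to C, 2 bonds to H, 1 bond to N → oxidation state -1.
After: C2 has 1 bond to C, 2 bonds to O, 1 bond to N → oxidation state +3.
Δ = +3 − (-1) = +4, so this is an oxidation at C2.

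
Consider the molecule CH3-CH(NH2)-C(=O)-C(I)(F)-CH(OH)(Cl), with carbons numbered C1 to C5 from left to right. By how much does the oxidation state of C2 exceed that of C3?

-2

C2: 2C, 1H, 1N → 0 − 1 + 1 = 0
C3: 2C, 2O → 0 + 2 = +2
Difference: 0 − (+2) = -2.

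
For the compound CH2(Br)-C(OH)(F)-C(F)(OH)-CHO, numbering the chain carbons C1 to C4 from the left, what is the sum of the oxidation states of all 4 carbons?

Bonds to more-electronegative neighbours contribute +1 each, bonds to H or metals contribute −1 each, and C–C bonds contribute 0. Tallying each carbon:
C1: 1C, 2H, 1Br → 0 − 2 + 1 = -1
C2: 2C, 1O, 1F → 0 + 1 + 1 = +2
C3: 2C, 1O, 1F → 0 + 1 + 1 = +2
C4: 1C, 1H, 2O → 0 − 1 + 2 = +1
Sum = -1 + 2 + 2 + 1 = +4.

+4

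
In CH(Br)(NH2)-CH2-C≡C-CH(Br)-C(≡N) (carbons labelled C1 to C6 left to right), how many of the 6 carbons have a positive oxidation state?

2

Tallying each carbon's bonds:
C1: 1C, 1H, 1N, 1Br → 0 − 1 + 1 + 1 = +1
C2: 2C, 2H → 0 − 2 = -2
C3: 4C → 0 = 0
C4: 4C → 0 = 0
C5: 2C, 1H, 1Br → 0 − 1 + 1 = 0
C6: 1C, 3N → 0 + 3 = +3
2 carbons (C1, C6) meet the condition.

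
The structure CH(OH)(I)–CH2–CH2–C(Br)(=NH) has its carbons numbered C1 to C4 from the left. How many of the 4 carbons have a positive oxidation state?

2

Bonds to more-electronegative neighbours contribute +1 each, bonds to H or metals contribute −1 each, and C–C bonds contribute 0. Tallying each carbon:
C1: 1C, 1H, 1O, 1I → 0 − 1 + 1 + 1 = +1
C2: 2C, 2H → 0 − 2 = -2
C3: 2C, 2H → 0 − 2 = -2
C4: 1C, 2N, 1Br → 0 + 2 + 1 = +3
2 carbons (C1, C4) meet the condition.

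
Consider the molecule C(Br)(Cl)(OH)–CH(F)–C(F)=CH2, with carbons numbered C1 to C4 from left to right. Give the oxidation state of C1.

Each bond to a more electronegative atom (O, N, halogen) counts +1, each bond to a less electronegative atom (H, metal, B, Si) counts −1, and each C–C bond counts 0.
C1 has one bond to C (0), one bond to Br (+1), one bond to Cl (+1), one bond to O (+1).
Oxidation state = 0 + 1 + 1 + 1 = +3.

+3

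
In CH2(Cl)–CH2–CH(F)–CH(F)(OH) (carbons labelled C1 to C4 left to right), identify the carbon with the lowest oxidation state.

Tallying each carbon's bonds:
C1: 1C, 2H, 1Cl → 0 − 2 + 1 = -1
C2: 2C, 2H → 0 − 2 = -2
C3: 2C, 1H, 1F → 0 − 1 + 1 = 0
C4: 1C, 1H, 1O, 1F → 0 − 1 + 1 + 1 = +1
The most reduced carbon is C2 at -2.

C2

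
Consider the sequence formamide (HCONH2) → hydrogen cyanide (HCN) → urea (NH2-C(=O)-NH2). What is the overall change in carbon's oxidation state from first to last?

Carbon oxidation states along the series — formamide: +2, hydrogen cyanide: +2, urea: +4.
Net change = +4 − (+2) = +2.

+2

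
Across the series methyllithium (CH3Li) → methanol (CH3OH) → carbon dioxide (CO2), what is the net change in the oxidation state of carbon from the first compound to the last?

Carbon oxidation states along the series — methyllithium: -4, methanol: -2, carbon dioxide: +4.
Net change = +4 − (-4) = +8.

+8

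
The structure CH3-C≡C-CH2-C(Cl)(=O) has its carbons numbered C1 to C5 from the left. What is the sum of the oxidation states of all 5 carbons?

Tallying each carbon's bonds:
C1: 1C, 3H → 0 − 3 = -3
C2: 4C → 0 = 0
C3: 4C → 0 = 0
C4: 2C, 2H → 0 − 2 = -2
C5: 1C, 2O, 1Cl → 0 + 2 + 1 = +3
Sum = -3 + 0 + 0 − 2 + 3 = -2.

-2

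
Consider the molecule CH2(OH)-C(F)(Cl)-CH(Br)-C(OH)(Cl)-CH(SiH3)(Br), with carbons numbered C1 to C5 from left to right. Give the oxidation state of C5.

-1

Assign +1 per bond to O/N/halogen, −1 per bond to H or an electropositive element, and 0 per bond to carbon.
C5 has one bond to C (0), one bond to H (-1), one bond to Si (-1), one bond to Br (+1).
Oxidation state = 0 − 1 − 1 + 1 = -1.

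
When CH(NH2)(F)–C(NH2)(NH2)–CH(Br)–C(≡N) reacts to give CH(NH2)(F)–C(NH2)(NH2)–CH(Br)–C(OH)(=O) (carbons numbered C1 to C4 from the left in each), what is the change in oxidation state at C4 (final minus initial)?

0

Before: C4 has 1 bond to C, 3 bonds to N → oxidation state +3.
After: C4 has 1 bond to C, 3 bonds to O → oxidation state +3.
Δ = +3 − (+3) = 0, so no net redox change at C4.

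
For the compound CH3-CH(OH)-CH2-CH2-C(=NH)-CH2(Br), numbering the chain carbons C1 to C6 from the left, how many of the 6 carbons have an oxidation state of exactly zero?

Tallying each carbon's bonds:
C1: 1C, 3H → 0 − 3 = -3
C2: 2C, 1H, 1O → 0 − 1 + 1 = 0
C3: 2C, 2H → 0 − 2 = -2
C4: 2C, 2H → 0 − 2 = -2
C5: 2C, 2N → 0 + 2 = +2
C6: 1C, 2H, 1Br → 0 − 2 + 1 = -1
1 carbon (C2) meets the condition.

1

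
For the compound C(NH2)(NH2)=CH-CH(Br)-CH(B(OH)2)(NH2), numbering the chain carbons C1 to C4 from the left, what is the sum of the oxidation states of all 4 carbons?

0

Count +1 for every bond to an atom more electronegative than carbon and −1 for every bond to one less electronegative; C–C bonds are 0. Tallying each carbon:
C1: 2C, 2N → 0 + 2 = +2
C2: 3C, 1H → 0 − 1 = -1
C3: 2C, 1H, 1Br → 0 − 1 + 1 = 0
C4: 1C, 1H, 1N, 1B → 0 − 1 + 1 − 1 = -1
Sum = +2 − 1 + 0 − 1 = 0.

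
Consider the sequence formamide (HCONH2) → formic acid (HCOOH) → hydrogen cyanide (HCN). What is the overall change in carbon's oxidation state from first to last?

Carbon oxidation states along the series — formamide: +2, formic acid: +2, hydrogen cyanide: +2.
Net change = +2 − (+2) = 0.

0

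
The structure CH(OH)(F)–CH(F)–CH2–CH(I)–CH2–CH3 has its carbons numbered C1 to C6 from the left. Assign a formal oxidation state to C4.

C4 has one bond to C (0), one bond to C (0), one bond to I (+1), one bond to H (-1).
Oxidation state = 0 + 0 + 1 − 1 = 0.

0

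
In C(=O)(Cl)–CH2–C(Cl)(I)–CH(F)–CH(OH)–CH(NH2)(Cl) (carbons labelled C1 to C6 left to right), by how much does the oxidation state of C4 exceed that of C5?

0

C4: 2C, 1H, 1F → 0 − 1 + 1 = 0
C5: 2C, 1H, 1O → 0 − 1 + 1 = 0
Difference: 0 − (0) = 0.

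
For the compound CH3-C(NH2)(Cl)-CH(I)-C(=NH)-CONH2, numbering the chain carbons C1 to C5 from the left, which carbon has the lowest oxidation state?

Tallying each carbon's bonds:
C1: 1C, 3H → 0 − 3 = -3
C2: 2C, 1N, 1Cl → 0 + 1 + 1 = +2
C3: 2C, 1H, 1I → 0 − 1 + 1 = 0
C4: 2C, 2N → 0 + 2 = +2
C5: 1C, 2O, 1N → 0 + 2 + 1 = +3
The most reduced carbon is C1 at -3.

C1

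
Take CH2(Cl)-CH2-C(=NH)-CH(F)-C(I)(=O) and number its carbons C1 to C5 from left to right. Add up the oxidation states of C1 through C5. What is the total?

+2

Tallying each carbon's bonds:
C1: 1C, 2H, 1Cl → 0 − 2 + 1 = -1
C2: 2C, 2H → 0 − 2 = -2
C3: 2C, 2N → 0 + 2 = +2
C4: 2C, 1H, 1F → 0 − 1 + 1 = 0
C5: 1C, 2O, 1I → 0 + 2 + 1 = +3
Sum = -1 − 2 + 2 + 0 + 3 = +2.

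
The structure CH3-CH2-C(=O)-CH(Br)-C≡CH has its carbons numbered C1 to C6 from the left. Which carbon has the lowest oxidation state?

Assign +1 per bond to O/N/halogen, −1 per bond to H or an electropositive element, and 0 per bond to carbon. Tallying each carbon:
C1: 1C, 3H → 0 − 3 = -3
C2: 2C, 2H → 0 − 2 = -2
C3: 2C, 2O → 0 + 2 = +2
C4: 2C, 1H, 1Br → 0 − 1 + 1 = 0
C5: 4C → 0 = 0
C6: 3C, 1H → 0 − 1 = -1
The most reduced carbon is C1 at -3.

C1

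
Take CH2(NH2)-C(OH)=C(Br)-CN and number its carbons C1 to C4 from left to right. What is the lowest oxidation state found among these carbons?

Count +1 for every bond to an atom more electronegative than carbon and −1 for every bond to one less electronegative; C–C bonds are 0. Tallying each carbon:
C1: 1C, 2H, 1N → 0 − 2 + 1 = -1
C2: 3C, 1O → 0 + 1 = +1
C3: 3C, 1Br → 0 + 1 = +1
C4: 1C, 3N → 0 + 3 = +3
The lowest value is -1.

-1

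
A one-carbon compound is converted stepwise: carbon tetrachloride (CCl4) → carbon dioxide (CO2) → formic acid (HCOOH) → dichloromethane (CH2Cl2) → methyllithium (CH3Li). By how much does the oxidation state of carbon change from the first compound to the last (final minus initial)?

Carbon oxidation states along the series — carbon tetrachloride: +4, carbon dioxide: +4, formic acid: +2, dichloromethane: 0, methyllithium: -4.
Net change = -4 − (+4) = -8.

-8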